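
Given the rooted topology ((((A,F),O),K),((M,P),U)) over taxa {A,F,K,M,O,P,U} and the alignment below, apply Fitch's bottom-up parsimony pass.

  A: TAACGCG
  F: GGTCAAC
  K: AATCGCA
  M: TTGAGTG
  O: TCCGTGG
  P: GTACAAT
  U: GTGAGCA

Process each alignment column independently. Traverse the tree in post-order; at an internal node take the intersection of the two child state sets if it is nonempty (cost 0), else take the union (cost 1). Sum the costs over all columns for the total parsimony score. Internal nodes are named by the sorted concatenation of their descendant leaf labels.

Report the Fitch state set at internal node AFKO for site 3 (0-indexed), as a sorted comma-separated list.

site 0, node AF: A={T} ∪ F={G} → {G,T} (+1)
site 0, node AFO: AF={G,T} ∩ O={T} → {T} (+0)
site 0, node AFKO: AFO={T} ∪ K={A} → {A,T} (+1)
site 0, node MP: M={T} ∪ P={G} → {G,T} (+1)
site 0, node MPU: MP={G,T} ∩ U={G} → {G} (+0)
site 0, node AFKMOPU: AFKO={A,T} ∪ MPU={G} → {A,G,T} (+1)
site 1, node AF: A={A} ∪ F={G} → {A,G} (+1)
site 1, node AFO: AF={A,G} ∪ O={C} → {A,C,G} (+1)
site 1, node AFKO: AFO={A,C,G} ∩ K={A} → {A} (+0)
site 1, node MP: M={T} ∩ P={T} → {T} (+0)
site 1, node MPU: MP={T} ∩ U={T} → {T} (+0)
site 1, node AFKMOPU: AFKO={A} ∪ MPU={T} → {A,T} (+1)
site 2, node AF: A={A} ∪ F={T} → {A,T} (+1)
site 2, node AFO: AF={A,T} ∪ O={C} → {A,C,T} (+1)
site 2, node AFKO: AFO={A,C,T} ∩ K={T} → {T} (+0)
site 2, node MP: M={G} ∪ P={A} → {A,G} (+1)
site 2, node MPU: MP={A,G} ∩ U={G} → {G} (+0)
site 2, node AFKMOPU: AFKO={T} ∪ MPU={G} → {G,T} (+1)
site 3, node AF: A={C} ∩ F={C} → {C} (+0)
site 3, node AFO: AF={C} ∪ O={G} → {C,G} (+1)
site 3, node AFKO: AFO={C,G} ∩ K={C} → {C} (+0)
site 3, node MP: M={A} ∪ P={C} → {A,C} (+1)
site 3, node MPU: MP={A,C} ∩ U={A} → {A} (+0)
site 3, node AFKMOPU: AFKO={C} ∪ MPU={A} → {A,C} (+1)
site 4, node AF: A={G} ∪ F={A} → {A,G} (+1)
site 4, node AFO: AF={A,G} ∪ O={T} → {A,G,T} (+1)
site 4, node AFKO: AFO={A,G,T} ∩ K={G} → {G} (+0)
site 4, node MP: M={G} ∪ P={A} → {A,G} (+1)
site 4, node MPU: MP={A,G} ∩ U={G} → {G} (+0)
site 4, node AFKMOPU: AFKO={G} ∩ MPU={G} → {G} (+0)
site 5, node AF: A={C} ∪ F={A} → {A,C} (+1)
site 5, node AFO: AF={A,C} ∪ O={G} → {A,C,G} (+1)
site 5, node AFKO: AFO={A,C,G} ∩ K={C} → {C} (+0)
site 5, node MP: M={T} ∪ P={A} → {A,T} (+1)
site 5, node MPU: MP={A,T} ∪ U={C} → {A,C,T} (+1)
site 5, node AFKMOPU: AFKO={C} ∩ MPU={A,C,T} → {C} (+0)
site 6, node AF: A={G} ∪ F={C} → {C,G} (+1)
site 6, node AFO: AF={C,G} ∩ O={G} → {G} (+0)
site 6, node AFKO: AFO={G} ∪ K={A} → {A,G} (+1)
site 6, node MP: M={G} ∪ P={T} → {G,T} (+1)
site 6, node MPU: MP={G,T} ∪ U={A} → {A,G,T} (+1)
site 6, node AFKMOPU: AFKO={A,G} ∩ MPU={A,G,T} → {A,G} (+0)
per-site changes: [4, 3, 4, 3, 3, 4, 4]; total = 25

C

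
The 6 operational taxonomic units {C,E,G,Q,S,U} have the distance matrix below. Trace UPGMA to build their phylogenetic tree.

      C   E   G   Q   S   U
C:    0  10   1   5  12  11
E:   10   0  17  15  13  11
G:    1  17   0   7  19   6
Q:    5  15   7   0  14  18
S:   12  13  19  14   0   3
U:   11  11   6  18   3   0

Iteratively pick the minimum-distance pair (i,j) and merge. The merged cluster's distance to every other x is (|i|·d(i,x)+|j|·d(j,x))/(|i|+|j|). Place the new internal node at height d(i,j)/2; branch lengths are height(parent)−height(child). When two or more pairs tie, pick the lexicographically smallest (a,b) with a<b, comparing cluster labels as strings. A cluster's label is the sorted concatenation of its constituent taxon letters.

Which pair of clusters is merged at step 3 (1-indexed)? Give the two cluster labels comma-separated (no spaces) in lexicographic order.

CG,Q

step 1: merge (C,G) at d=1; branch lengths C→1/2, G→1/2; new cluster CG
  updated: d(CG,E)=27/2, d(CG,Q)=6, d(CG,S)=31/2, d(CG,U)=17/2
step 2: merge (S,U) at d=3; branch lengths S→3/2, U→3/2; new cluster SU
  updated: d(CG,SU)=12, d(E,SU)=12, d(Q,SU)=16
step 3: merge (CG,Q) at d=6; branch lengths CG→5/2, Q→3; new cluster CGQ
  updated: d(CGQ,E)=14, d(CGQ,SU)=40/3
step 4: merge (E,SU) at d=12; branch lengths E→6, SU→9/2; new cluster ESU
  updated: d(CGQ,ESU)=122/9
step 5: merge (CGQ,ESU) at d=122/9; branch lengths CGQ→34/9, ESU→7/9; new cluster CEGQSU
final tree: (((C:1/2,G:1/2):5/2,Q:3):34/9,(E:6,(S:3/2,U:3/2):9/2):7/9)
total length: 221/9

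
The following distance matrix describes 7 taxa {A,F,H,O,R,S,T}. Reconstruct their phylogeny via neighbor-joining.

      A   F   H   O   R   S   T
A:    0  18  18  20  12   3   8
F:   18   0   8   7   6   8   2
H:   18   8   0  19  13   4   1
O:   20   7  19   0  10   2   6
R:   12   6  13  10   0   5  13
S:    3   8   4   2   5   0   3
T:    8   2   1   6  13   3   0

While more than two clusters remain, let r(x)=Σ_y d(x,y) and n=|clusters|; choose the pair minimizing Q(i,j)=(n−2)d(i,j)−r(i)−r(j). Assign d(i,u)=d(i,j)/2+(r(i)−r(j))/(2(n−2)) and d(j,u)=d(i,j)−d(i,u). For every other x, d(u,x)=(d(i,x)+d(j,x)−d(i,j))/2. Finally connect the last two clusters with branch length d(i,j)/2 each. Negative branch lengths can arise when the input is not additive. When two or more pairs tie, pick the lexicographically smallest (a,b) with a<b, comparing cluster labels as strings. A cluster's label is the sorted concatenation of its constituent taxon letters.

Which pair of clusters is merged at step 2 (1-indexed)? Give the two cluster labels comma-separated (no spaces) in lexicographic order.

A,S

step 1: merge (H,T) at d=1, Q=-91; branch lengths H→7/2, T→-5/2; new cluster HT
  updated: d(A,HT)=25/2, d(F,HT)=9/2, d(HT,O)=12, d(HT,R)=25/2, d(HT,S)=3
step 2: merge (A,S) at d=3, Q=-149/2; branch lengths A→113/16, S→-65/16; new cluster AS
  updated: d(AS,F)=23/2, d(AS,HT)=25/4, d(AS,O)=19/2, d(AS,R)=7
step 3: merge (AS,HT) at d=25/4, Q=-203/4; branch lengths AS→71/24, HT→79/24; new cluster AHST
  updated: d(AHST,F)=39/8, d(AHST,O)=61/8, d(AHST,R)=53/8
step 4: merge (AHST,O) at d=61/8, Q=-57/2; branch lengths AHST→39/16, O→83/16; new cluster AHOST
  updated: d(AHOST,F)=17/8, d(AHOST,R)=9/2
step 5: merge (AHOST,F) at d=17/8, Q=-101/8; branch lengths AHOST→5/16, F→29/16; new cluster AFHOST
  updated: d(AFHOST,R)=67/16
step 6: merge (AFHOST,R) at d=67/16; branch lengths AFHOST→67/32, R→67/32; new cluster AFHORST
final tree: (((((A:113/16,S:-65/16):71/24,(H:7/2,T:-5/2):79/24):39/16,O:83/16):5/16,F:29/16):67/32,R:67/32)
total length: 387/16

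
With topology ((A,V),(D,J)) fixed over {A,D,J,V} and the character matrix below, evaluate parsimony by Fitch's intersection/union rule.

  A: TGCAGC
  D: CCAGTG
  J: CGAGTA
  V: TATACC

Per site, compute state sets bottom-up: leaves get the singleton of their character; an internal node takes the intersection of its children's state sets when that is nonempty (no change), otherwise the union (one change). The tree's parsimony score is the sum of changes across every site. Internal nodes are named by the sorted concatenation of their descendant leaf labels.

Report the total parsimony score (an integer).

10

[col 0] AV: children A:{T}, V:{T} ∩→ {T}; cost 0
[col 0] DJ: children D:{C}, J:{C} ∩→ {C}; cost 0
[col 0] ADJV: children AV:{T}, DJ:{C} ∪→ {C,T}; cost 1
[col 1] AV: children A:{G}, V:{A} ∪→ {A,G}; cost 1
[col 1] DJ: children D:{C}, J:{G} ∪→ {C,G}; cost 1
[col 1] ADJV: children AV:{A,G}, DJ:{C,G} ∩→ {G}; cost 0
[col 2] AV: children A:{C}, V:{T} ∪→ {C,T}; cost 1
[col 2] DJ: children D:{A}, J:{A} ∩→ {A}; cost 0
[col 2] ADJV: children AV:{C,T}, DJ:{A} ∪→ {A,C,T}; cost 1
[col 3] AV: children A:{A}, V:{A} ∩→ {A}; cost 0
[col 3] DJ: children D:{G}, J:{G} ∩→ {G}; cost 0
[col 3] ADJV: children AV:{A}, DJ:{G} ∪→ {A,G}; cost 1
[col 4] AV: children A:{G}, V:{C} ∪→ {C,G}; cost 1
[col 4] DJ: children D:{T}, J:{T} ∩→ {T}; cost 0
[col 4] ADJV: children AV:{C,G}, DJ:{T} ∪→ {C,G,T}; cost 1
[col 5] AV: children A:{C}, V:{C} ∩→ {C}; cost 0
[col 5] DJ: children D:{G}, J:{A} ∪→ {A,G}; cost 1
[col 5] ADJV: children AV:{C}, DJ:{A,G} ∪→ {A,C,G}; cost 1
per-site changes: [1, 2, 2, 1, 2, 2]; total = 10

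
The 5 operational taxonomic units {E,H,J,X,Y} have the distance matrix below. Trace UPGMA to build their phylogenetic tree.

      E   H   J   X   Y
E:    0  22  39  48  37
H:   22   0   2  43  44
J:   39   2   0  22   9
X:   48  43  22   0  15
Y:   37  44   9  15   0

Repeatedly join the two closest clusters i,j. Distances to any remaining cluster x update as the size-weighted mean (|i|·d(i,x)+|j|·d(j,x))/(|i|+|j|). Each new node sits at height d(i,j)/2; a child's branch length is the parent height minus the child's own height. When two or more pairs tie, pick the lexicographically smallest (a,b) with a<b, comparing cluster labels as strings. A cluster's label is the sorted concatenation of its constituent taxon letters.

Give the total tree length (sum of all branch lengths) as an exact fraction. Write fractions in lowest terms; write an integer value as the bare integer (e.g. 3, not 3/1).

239/4

1. join H+J (d=2) ⇒ HJ; edges |H|=1, |J|=1
  updated: d(E,HJ)=61/2, d(HJ,X)=65/2, d(HJ,Y)=53/2
2. join X+Y (d=15) ⇒ XY; edges |X|=15/2, |Y|=15/2
  updated: d(E,XY)=85/2, d(HJ,XY)=59/2
3. join HJ+XY (d=59/2) ⇒ HJXY; edges |HJ|=55/4, |XY|=29/4
  updated: d(E,HJXY)=73/2
4. join E+HJXY (d=73/2) ⇒ EHJXY; edges |E|=73/4, |HJXY|=7/2
final tree: (E:73/4,((H:1,J:1):55/4,(X:15/2,Y:15/2):29/4):7/2)
total length: 239/4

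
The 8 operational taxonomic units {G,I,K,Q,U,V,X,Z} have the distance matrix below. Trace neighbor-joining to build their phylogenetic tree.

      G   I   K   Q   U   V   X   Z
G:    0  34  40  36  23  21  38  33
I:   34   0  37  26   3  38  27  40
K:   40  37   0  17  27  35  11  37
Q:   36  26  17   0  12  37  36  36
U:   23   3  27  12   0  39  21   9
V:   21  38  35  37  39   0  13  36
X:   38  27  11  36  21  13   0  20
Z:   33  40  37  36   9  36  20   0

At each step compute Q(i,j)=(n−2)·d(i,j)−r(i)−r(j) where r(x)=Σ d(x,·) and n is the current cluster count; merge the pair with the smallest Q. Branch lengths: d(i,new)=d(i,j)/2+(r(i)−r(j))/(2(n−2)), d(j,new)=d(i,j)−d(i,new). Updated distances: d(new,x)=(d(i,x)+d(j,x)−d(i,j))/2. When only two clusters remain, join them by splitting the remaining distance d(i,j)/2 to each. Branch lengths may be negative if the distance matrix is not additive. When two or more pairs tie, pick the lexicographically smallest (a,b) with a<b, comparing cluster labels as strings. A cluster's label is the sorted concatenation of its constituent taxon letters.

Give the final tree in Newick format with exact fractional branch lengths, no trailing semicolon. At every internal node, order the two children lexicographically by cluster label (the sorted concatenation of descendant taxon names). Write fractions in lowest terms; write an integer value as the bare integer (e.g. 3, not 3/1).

((((G:121/10,V:89/10):137/16,((I:89/12,U:-53/12):35/4,(K:29/4,Q:39/4):27/4):55/16):15/16,X:97/16):223/32,Z:223/32)

step 1: merge (I,U) at d=3, Q=-321; branch lengths I→89/12, U→-53/12; new cluster IU
  updated: d(G,IU)=27, d(IU,K)=61/2, d(IU,Q)=35/2, d(IU,V)=37, d(IU,X)=45/2, d(IU,Z)=23
step 2: merge (G,V) at d=21, Q=-269; branch lengths G→121/10, V→89/10; new cluster GV
  updated: d(GV,IU)=43/2, d(GV,K)=27, d(GV,Q)=26, d(GV,X)=15, d(GV,Z)=24
step 3: merge (K,Q) at d=17, Q=-187; branch lengths K→29/4, Q→39/4; new cluster KQ
  updated: d(GV,KQ)=18, d(IU,KQ)=31/2, d(KQ,X)=15, d(KQ,Z)=28
step 4: merge (IU,KQ) at d=31/2, Q=-225/2; branch lengths IU→35/4, KQ→27/4; new cluster IKQU
  updated: d(GV,IKQU)=12, d(IKQU,X)=11, d(IKQU,Z)=71/4
step 5: merge (GV,IKQU) at d=12, Q=-271/4; branch lengths GV→137/16, IKQU→55/16; new cluster GIKQUV
  updated: d(GIKQUV,X)=7, d(GIKQUV,Z)=119/8
step 6: merge (GIKQUV,X) at d=7, Q=-335/8; branch lengths GIKQUV→15/16, X→97/16; new cluster GIKQUVX
  updated: d(GIKQUVX,Z)=223/16
step 7: merge (GIKQUVX,Z) at d=223/16; branch lengths GIKQUVX→223/32, Z→223/32; new cluster GIKQUVXZ
final tree: ((((G:121/10,V:89/10):137/16,((I:89/12,U:-53/12):35/4,(K:29/4,Q:39/4):27/4):55/16):15/16,X:97/16):223/32,Z:223/32)
total length: 1431/16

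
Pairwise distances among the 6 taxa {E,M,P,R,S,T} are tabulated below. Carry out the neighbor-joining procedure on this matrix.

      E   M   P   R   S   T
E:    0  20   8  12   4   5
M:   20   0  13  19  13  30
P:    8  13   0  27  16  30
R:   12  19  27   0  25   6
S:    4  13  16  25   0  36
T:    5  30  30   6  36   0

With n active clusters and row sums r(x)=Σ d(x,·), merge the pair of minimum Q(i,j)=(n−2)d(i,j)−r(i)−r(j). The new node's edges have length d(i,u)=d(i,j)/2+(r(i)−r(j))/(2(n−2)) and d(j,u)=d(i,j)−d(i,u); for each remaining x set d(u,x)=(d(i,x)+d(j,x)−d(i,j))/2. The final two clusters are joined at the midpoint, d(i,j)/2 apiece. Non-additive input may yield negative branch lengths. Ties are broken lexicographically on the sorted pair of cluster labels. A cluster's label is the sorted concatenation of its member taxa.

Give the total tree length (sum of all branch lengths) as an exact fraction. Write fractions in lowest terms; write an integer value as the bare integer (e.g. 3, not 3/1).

159/4

1. join R+T (d=6, Q=-172) ⇒ RT; edges |R|=3/4, |T|=21/4
  updated: d(E,RT)=11/2, d(M,RT)=43/2, d(P,RT)=51/2, d(RT,S)=55/2
2. join E+RT (d=11/2, Q=-101) ⇒ ERT; edges |E|=-13/3, |RT|=59/6
  updated: d(ERT,M)=18, d(ERT,P)=14, d(ERT,S)=13
3. join ERT+S (d=13, Q=-61) ⇒ ERST; edges |ERT|=29/4, |S|=23/4
  updated: d(ERST,M)=9, d(ERST,P)=17/2
4. join ERST+M (d=9, Q=-61/2) ⇒ EMRST; edges |ERST|=9/4, |M|=27/4
  updated: d(EMRST,P)=25/4
5. join EMRST+P (d=25/4) ⇒ EMPRST; edges |EMRST|=25/8, |P|=25/8
final tree: ((((E:-13/3,(R:3/4,T:21/4):59/6):29/4,S:23/4):9/4,M:27/4):25/8,P:25/8)
total length: 159/4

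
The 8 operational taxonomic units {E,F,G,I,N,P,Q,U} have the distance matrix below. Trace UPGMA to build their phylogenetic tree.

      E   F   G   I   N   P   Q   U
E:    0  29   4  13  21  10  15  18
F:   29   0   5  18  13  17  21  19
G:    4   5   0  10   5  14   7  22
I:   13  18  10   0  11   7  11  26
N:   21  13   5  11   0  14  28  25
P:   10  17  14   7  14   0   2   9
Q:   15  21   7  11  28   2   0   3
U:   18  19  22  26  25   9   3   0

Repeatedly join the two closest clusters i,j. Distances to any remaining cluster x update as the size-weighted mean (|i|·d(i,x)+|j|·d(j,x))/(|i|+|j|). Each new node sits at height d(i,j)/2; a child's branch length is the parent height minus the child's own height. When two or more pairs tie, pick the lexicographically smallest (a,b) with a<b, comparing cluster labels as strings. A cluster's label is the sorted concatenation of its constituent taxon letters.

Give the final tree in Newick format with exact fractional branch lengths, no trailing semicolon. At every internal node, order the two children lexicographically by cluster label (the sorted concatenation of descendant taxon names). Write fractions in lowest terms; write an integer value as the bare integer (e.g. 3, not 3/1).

1. join P+Q (d=2) ⇒ PQ; edges |P|=1, |Q|=1
  updated: d(E,PQ)=25/2, d(F,PQ)=19, d(G,PQ)=21/2, d(I,PQ)=9, d(N,PQ)=21, d(PQ,U)=6
2. join E+G (d=4) ⇒ EG; edges |E|=2, |G|=2
  updated: d(EG,F)=17, d(EG,I)=23/2, d(EG,N)=13, d(EG,PQ)=23/2, d(EG,U)=20
3. join PQ+U (d=6) ⇒ PQU; edges |PQ|=2, |U|=3
  updated: d(EG,PQU)=43/3, d(F,PQU)=19, d(I,PQU)=44/3, d(N,PQU)=67/3
4. join I+N (d=11) ⇒ IN; edges |I|=11/2, |N|=11/2
  updated: d(EG,IN)=49/4, d(F,IN)=31/2, d(IN,PQU)=37/2
5. join EG+IN (d=49/4) ⇒ EGIN; edges |EG|=33/8, |IN|=5/8
  updated: d(EGIN,F)=65/4, d(EGIN,PQU)=197/12
6. join EGIN+F (d=65/4) ⇒ EFGIN; edges |EGIN|=2, |F|=65/8
  updated: d(EFGIN,PQU)=254/15
7. join EFGIN+PQU (d=254/15) ⇒ EFGINPQU; edges |EFGIN|=41/120, |PQU|=82/15
final tree: ((((E:2,G:2):33/8,(I:11/2,N:11/2):5/8):2,F:65/8):41/120,((P:1,Q:1):2,U:3):82/15)
total length: 2561/60

((((E:2,G:2):33/8,(I:11/2,N:11/2):5/8):2,F:65/8):41/120,((P:1,Q:1):2,U:3):82/15)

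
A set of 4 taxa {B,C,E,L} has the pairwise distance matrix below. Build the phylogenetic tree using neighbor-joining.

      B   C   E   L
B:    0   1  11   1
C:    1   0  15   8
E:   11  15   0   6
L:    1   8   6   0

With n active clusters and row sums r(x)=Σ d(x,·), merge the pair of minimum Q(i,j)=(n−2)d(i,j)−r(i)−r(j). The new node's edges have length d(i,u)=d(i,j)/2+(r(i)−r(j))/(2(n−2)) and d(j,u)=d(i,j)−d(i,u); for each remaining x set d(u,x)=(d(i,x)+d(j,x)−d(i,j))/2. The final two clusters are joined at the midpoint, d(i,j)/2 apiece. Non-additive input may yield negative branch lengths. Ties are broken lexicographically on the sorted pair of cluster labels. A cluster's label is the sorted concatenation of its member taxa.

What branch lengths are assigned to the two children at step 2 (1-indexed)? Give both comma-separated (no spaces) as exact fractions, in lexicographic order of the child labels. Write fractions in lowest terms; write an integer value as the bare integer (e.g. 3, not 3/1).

21/4,29/4

step 1: merge (B,C) at d=1, Q=-35; branch lengths B→-9/4, C→13/4; new cluster BC
  updated: d(BC,E)=25/2, d(BC,L)=4
step 2: merge (BC,E) at d=25/2, Q=-45/2; branch lengths BC→21/4, E→29/4; new cluster BCE
  updated: d(BCE,L)=-5/4
step 3: merge (BCE,L) at d=-5/4; branch lengths BCE→-5/8, L→-5/8; new cluster BCEL
final tree: (((B:-9/4,C:13/4):21/4,E:29/4):-5/8,L:-5/8)
total length: 49/4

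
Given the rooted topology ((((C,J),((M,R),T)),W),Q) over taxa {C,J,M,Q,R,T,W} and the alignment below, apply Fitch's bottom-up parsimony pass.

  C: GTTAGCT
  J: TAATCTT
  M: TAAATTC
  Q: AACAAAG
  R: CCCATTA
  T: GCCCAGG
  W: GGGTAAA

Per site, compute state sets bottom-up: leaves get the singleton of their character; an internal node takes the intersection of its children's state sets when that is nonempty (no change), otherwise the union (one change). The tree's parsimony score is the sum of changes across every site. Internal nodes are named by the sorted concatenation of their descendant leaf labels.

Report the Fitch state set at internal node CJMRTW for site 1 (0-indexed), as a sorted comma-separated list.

[col 0] CJ: children C:{G}, J:{T} ∪→ {G,T}; cost 1
[col 0] MR: children M:{T}, R:{C} ∪→ {C,T}; cost 1
[col 0] MRT: children MR:{C,T}, T:{G} ∪→ {C,G,T}; cost 1
[col 0] CJMRT: children CJ:{G,T}, MRT:{C,G,T} ∩→ {G,T}; cost 0
[col 0] CJMRTW: children CJMRT:{G,T}, W:{G} ∩→ {G}; cost 0
[col 0] CJMQRTW: children CJMRTW:{G}, Q:{A} ∪→ {A,G}; cost 1
[col 1] CJ: children C:{T}, J:{A} ∪→ {A,T}; cost 1
[col 1] MR: children M:{A}, R:{C} ∪→ {A,C}; cost 1
[col 1] MRT: children MR:{A,C}, T:{C} ∩→ {C}; cost 0
[col 1] CJMRT: children CJ:{A,T}, MRT:{C} ∪→ {A,C,T}; cost 1
[col 1] CJMRTW: children CJMRT:{A,C,T}, W:{G} ∪→ {A,C,G,T}; cost 1
[col 1] CJMQRTW: children CJMRTW:{A,C,G,T}, Q:{A} ∩→ {A}; cost 0
[col 2] CJ: children C:{T}, J:{A} ∪→ {A,T}; cost 1
[col 2] MR: children M:{A}, R:{C} ∪→ {A,C}; cost 1
[col 2] MRT: children MR:{A,C}, T:{C} ∩→ {C}; cost 0
[col 2] CJMRT: children CJ:{A,T}, MRT:{C} ∪→ {A,C,T}; cost 1
[col 2] CJMRTW: children CJMRT:{A,C,T}, W:{G} ∪→ {A,C,G,T}; cost 1
[col 2] CJMQRTW: children CJMRTW:{A,C,G,T}, Q:{C} ∩→ {C}; cost 0
[col 3] CJ: children C:{A}, J:{T} ∪→ {A,T}; cost 1
[col 3] MR: children M:{A}, R:{A} ∩→ {A}; cost 0
[col 3] MRT: children MR:{A}, T:{C} ∪→ {A,C}; cost 1
[col 3] CJMRT: children CJ:{A,T}, MRT:{A,C} ∩→ {A}; cost 0
[col 3] CJMRTW: children CJMRT:{A}, W:{T} ∪→ {A,T}; cost 1
[col 3] CJMQRTW: children CJMRTW:{A,T}, Q:{A} ∩→ {A}; cost 0
[col 4] CJ: children C:{G}, J:{C} ∪→ {C,G}; cost 1
[col 4] MR: children M:{T}, R:{T} ∩→ {T}; cost 0
[col 4] MRT: children MR:{T}, T:{A} ∪→ {A,T}; cost 1
[col 4] CJMRT: children CJ:{C,G}, MRT:{A,T} ∪→ {A,C,G,T}; cost 1
[col 4] CJMRTW: children CJMRT:{A,C,G,T}, W:{A} ∩→ {A}; cost 0
[col 4] CJMQRTW: children CJMRTW:{A}, Q:{A} ∩→ {A}; cost 0
[col 5] CJ: children C:{C}, J:{T} ∪→ {C,T}; cost 1
[col 5] MR: children M:{T}, R:{T} ∩→ {T}; cost 0
[col 5] MRT: children MR:{T}, T:{G} ∪→ {G,T}; cost 1
[col 5] CJMRT: children CJ:{C,T}, MRT:{G,T} ∩→ {T}; cost 0
[col 5] CJMRTW: children CJMRT:{T}, W:{A} ∪→ {A,T}; cost 1
[col 5] CJMQRTW: children CJMRTW:{A,T}, Q:{A} ∩→ {A}; cost 0
[col 6] CJ: children C:{T}, J:{T} ∩→ {T}; cost 0
[col 6] MR: children M:{C}, R:{A} ∪→ {A,C}; cost 1
[col 6] MRT: children MR:{A,C}, T:{G} ∪→ {A,C,G}; cost 1
[col 6] CJMRT: children CJ:{T}, MRT:{A,C,G} ∪→ {A,C,G,T}; cost 1
[col 6] CJMRTW: children CJMRT:{A,C,G,T}, W:{A} ∩→ {A}; cost 0
[col 6] CJMQRTW: children CJMRTW:{A}, Q:{G} ∪→ {A,G}; cost 1
per-site changes: [4, 4, 4, 3, 3, 3, 4]; total = 25

A,C,G,T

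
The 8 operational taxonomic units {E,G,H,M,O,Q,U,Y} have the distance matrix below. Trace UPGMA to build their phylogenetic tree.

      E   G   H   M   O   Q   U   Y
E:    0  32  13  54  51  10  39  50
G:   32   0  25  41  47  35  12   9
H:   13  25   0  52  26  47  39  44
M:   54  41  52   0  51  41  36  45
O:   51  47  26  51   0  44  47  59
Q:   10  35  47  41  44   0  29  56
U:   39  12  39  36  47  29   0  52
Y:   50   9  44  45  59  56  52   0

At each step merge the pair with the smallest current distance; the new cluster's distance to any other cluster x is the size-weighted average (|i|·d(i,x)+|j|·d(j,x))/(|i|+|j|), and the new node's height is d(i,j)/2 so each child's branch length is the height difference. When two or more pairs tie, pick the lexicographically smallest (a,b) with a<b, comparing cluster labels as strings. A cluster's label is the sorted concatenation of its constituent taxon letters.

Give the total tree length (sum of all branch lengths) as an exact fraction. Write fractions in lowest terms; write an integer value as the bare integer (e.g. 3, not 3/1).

1. join G+Y (d=9) ⇒ GY; edges |G|=9/2, |Y|=9/2
  updated: d(E,GY)=41, d(GY,H)=69/2, d(GY,M)=43, d(GY,O)=53, d(GY,Q)=91/2, d(GY,U)=32
2. join E+Q (d=10) ⇒ EQ; edges |E|=5, |Q|=5
  updated: d(EQ,GY)=173/4, d(EQ,H)=30, d(EQ,M)=95/2, d(EQ,O)=95/2, d(EQ,U)=34
3. join H+O (d=26) ⇒ HO; edges |H|=13, |O|=13
  updated: d(EQ,HO)=155/4, d(GY,HO)=175/4, d(HO,M)=103/2, d(HO,U)=43
4. join GY+U (d=32) ⇒ GUY; edges |GY|=23/2, |U|=16
  updated: d(EQ,GUY)=241/6, d(GUY,HO)=87/2, d(GUY,M)=122/3
5. join EQ+HO (d=155/4) ⇒ EHOQ; edges |EQ|=115/8, |HO|=51/8
  updated: d(EHOQ,GUY)=251/6, d(EHOQ,M)=99/2
6. join GUY+M (d=122/3) ⇒ GMUY; edges |GUY|=13/3, |M|=61/3
  updated: d(EHOQ,GMUY)=175/4
7. join EHOQ+GMUY (d=175/4) ⇒ EGHMOQUY; edges |EHOQ|=5/2, |GMUY|=37/24
final tree: (((E:5,Q:5):115/8,(H:13,O:13):51/8):5/2,(((G:9/2,Y:9/2):23/2,U:16):13/3,M:61/3):37/24)
total length: 2927/24

2927/24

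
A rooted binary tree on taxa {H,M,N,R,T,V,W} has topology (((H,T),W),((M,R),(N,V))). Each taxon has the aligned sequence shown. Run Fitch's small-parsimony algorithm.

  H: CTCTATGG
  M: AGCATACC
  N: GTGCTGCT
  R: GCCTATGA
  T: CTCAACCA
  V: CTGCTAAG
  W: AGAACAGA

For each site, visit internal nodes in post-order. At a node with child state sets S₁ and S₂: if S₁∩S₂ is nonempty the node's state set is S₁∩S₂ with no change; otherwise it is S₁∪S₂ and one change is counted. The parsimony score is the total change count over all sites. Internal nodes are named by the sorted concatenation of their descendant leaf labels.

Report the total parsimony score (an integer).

site 0, node HT: H={C} ∩ T={C} → {C} (+0)
site 0, node HTW: HT={C} ∪ W={A} → {A,C} (+1)
site 0, node MR: M={A} ∪ R={G} → {A,G} (+1)
site 0, node NV: N={G} ∪ V={C} → {C,G} (+1)
site 0, node MNRV: MR={A,G} ∩ NV={C,G} → {G} (+0)
site 0, node HMNRTVW: HTW={A,C} ∪ MNRV={G} → {A,C,G} (+1)
site 1, node HT: H={T} ∩ T={T} → {T} (+0)
site 1, node HTW: HT={T} ∪ W={G} → {G,T} (+1)
site 1, node MR: M={G} ∪ R={C} → {C,G} (+1)
site 1, node NV: N={T} ∩ V={T} → {T} (+0)
site 1, node MNRV: MR={C,G} ∪ NV={T} → {C,G,T} (+1)
site 1, node HMNRTVW: HTW={G,T} ∩ MNRV={C,G,T} → {G,T} (+0)
site 2, node HT: H={C} ∩ T={C} → {C} (+0)
site 2, node HTW: HT={C} ∪ W={A} → {A,C} (+1)
site 2, node MR: M={C} ∩ R={C} → {C} (+0)
site 2, node NV: N={G} ∩ V={G} → {G} (+0)
site 2, node MNRV: MR={C} ∪ NV={G} → {C,G} (+1)
site 2, node HMNRTVW: HTW={A,C} ∩ MNRV={C,G} → {C} (+0)
site 3, node HT: H={T} ∪ T={A} → {A,T} (+1)
site 3, node HTW: HT={A,T} ∩ W={A} → {A} (+0)
site 3, node MR: M={A} ∪ R={T} → {A,T} (+1)
site 3, node NV: N={C} ∩ V={C} → {C} (+0)
site 3, node MNRV: MR={A,T} ∪ NV={C} → {A,C,T} (+1)
site 3, node HMNRTVW: HTW={A} ∩ MNRV={A,C,T} → {A} (+0)
site 4, node HT: H={A} ∩ T={A} → {A} (+0)
site 4, node HTW: HT={A} ∪ W={C} → {A,C} (+1)
site 4, node MR: M={T} ∪ R={A} → {A,T} (+1)
site 4, node NV: N={T} ∩ V={T} → {T} (+0)
site 4, node MNRV: MR={A,T} ∩ NV={T} → {T} (+0)
site 4, node HMNRTVW: HTW={A,C} ∪ MNRV={T} → {A,C,T} (+1)
site 5, node HT: H={T} ∪ T={C} → {C,T} (+1)
site 5, node HTW: HT={C,T} ∪ W={A} → {A,C,T} (+1)
site 5, node MR: M={A} ∪ R={T} → {A,T} (+1)
site 5, node NV: N={G} ∪ V={A} → {A,G} (+1)
site 5, node MNRV: MR={A,T} ∩ NV={A,G} → {A} (+0)
site 5, node HMNRTVW: HTW={A,C,T} ∩ MNRV={A} → {A} (+0)
site 6, node HT: H={G} ∪ T={C} → {C,G} (+1)
site 6, node HTW: HT={C,G} ∩ W={G} → {G} (+0)
site 6, node MR: M={C} ∪ R={G} → {C,G} (+1)
site 6, node NV: N={C} ∪ V={A} → {A,C} (+1)
site 6, node MNRV: MR={C,G} ∩ NV={A,C} → {C} (+0)
site 6, node HMNRTVW: HTW={G} ∪ MNRV={C} → {C,G} (+1)
site 7, node HT: H={G} ∪ T={A} → {A,G} (+1)
site 7, node HTW: HT={A,G} ∩ W={A} → {A} (+0)
site 7, node MR: M={C} ∪ R={A} → {A,C} (+1)
site 7, node NV: N={T} ∪ V={G} → {G,T} (+1)
site 7, node MNRV: MR={A,C} ∪ NV={G,T} → {A,C,G,T} (+1)
site 7, node HMNRTVW: HTW={A} ∩ MNRV={A,C,G,T} → {A} (+0)
per-site changes: [4, 3, 2, 3, 3, 4, 4, 4]; total = 27

27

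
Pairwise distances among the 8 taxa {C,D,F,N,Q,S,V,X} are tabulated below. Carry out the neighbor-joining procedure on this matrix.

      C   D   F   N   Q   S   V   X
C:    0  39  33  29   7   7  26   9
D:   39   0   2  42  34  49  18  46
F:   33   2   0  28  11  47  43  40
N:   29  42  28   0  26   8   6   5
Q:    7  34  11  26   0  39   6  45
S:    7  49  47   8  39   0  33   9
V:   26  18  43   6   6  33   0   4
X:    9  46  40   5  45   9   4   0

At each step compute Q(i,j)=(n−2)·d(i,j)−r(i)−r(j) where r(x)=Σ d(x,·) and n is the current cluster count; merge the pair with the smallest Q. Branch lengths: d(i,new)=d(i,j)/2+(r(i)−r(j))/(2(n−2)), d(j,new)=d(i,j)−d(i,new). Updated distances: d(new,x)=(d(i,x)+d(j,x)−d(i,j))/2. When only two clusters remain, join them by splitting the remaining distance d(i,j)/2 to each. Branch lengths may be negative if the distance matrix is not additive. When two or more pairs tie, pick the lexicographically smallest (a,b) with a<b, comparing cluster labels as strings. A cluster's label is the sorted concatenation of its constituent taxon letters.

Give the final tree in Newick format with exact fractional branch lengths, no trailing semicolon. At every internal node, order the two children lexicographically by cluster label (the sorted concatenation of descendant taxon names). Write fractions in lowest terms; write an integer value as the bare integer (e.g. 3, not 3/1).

1. join D+F (d=2, Q=-422) ⇒ DF; edges |D|=19/6, |F|=-7/6
  updated: d(C,DF)=35, d(DF,N)=34, d(DF,Q)=43/2, d(DF,S)=47, d(DF,V)=59/2, d(DF,X)=42
2. join DF+Q (d=43/2, Q=-246) ⇒ DFQ; edges |DF|=86/5, |Q|=43/10
  updated: d(C,DFQ)=41/4, d(DFQ,N)=77/4, d(DFQ,S)=129/4, d(DFQ,V)=7, d(DFQ,X)=131/4
3. join DFQ+V (d=7, Q=-299/2) ⇒ DFQV; edges |DFQ|=107/16, |V|=5/16
  updated: d(C,DFQV)=117/8, d(DFQV,N)=73/8, d(DFQV,S)=233/8, d(DFQV,X)=119/8
4. join C+S (d=7, Q=-367/4) ⇒ CS; edges |C|=55/12, |S|=29/12
  updated: d(CS,DFQV)=147/8, d(CS,N)=15, d(CS,X)=11/2
5. join CS+X (d=11/2, Q=-213/4) ⇒ CSX; edges |CS|=49/8, |X|=-5/8
  updated: d(CSX,DFQV)=111/8, d(CSX,N)=29/4
6. join CSX+DFQV (d=111/8, Q=-121/4) ⇒ CDFQSVX; edges |CSX|=6, |DFQV|=63/8
  updated: d(CDFQSVX,N)=5/4
7. join CDFQSVX+N (d=5/4) ⇒ CDFNQSVX; edges |CDFQSVX|=5/8, |N|=5/8
final tree: ((((C:55/12,S:29/12):49/8,X:-5/8):6,(((D:19/6,F:-7/6):86/5,Q:43/10):107/16,V:5/16):63/8):5/8,N:5/8)
total length: 465/8

((((C:55/12,S:29/12):49/8,X:-5/8):6,(((D:19/6,F:-7/6):86/5,Q:43/10):107/16,V:5/16):63/8):5/8,N:5/8)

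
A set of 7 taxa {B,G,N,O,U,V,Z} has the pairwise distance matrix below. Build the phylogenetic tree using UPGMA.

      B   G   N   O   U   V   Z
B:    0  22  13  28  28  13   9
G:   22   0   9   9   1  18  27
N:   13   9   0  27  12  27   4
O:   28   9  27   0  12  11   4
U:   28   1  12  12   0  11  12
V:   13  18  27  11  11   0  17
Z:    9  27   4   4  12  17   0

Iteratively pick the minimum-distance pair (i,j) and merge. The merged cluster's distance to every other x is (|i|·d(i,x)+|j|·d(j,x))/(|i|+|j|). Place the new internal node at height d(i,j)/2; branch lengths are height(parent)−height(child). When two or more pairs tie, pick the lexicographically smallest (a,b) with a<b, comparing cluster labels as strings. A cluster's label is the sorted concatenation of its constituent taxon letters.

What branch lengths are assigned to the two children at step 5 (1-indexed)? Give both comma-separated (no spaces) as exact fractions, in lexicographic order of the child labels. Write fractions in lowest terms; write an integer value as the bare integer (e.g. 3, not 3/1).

17/12,20/3

iteration 1: select G,U (d=1); attach at lengths (1/2, 1/2); label the merged cluster GU
  updated: d(B,GU)=25, d(GU,N)=21/2, d(GU,O)=21/2, d(GU,V)=29/2, d(GU,Z)=39/2
iteration 2: select N,Z (d=4); attach at lengths (2, 2); label the merged cluster NZ
  updated: d(B,NZ)=11, d(GU,NZ)=15, d(NZ,O)=31/2, d(NZ,V)=22
iteration 3: select GU,O (d=21/2); attach at lengths (19/4, 21/4); label the merged cluster GOU
  updated: d(B,GOU)=26, d(GOU,NZ)=91/6, d(GOU,V)=40/3
iteration 4: select B,NZ (d=11); attach at lengths (11/2, 7/2); label the merged cluster BNZ
  updated: d(BNZ,GOU)=169/9, d(BNZ,V)=19
iteration 5: select GOU,V (d=40/3); attach at lengths (17/12, 20/3); label the merged cluster GOUV
  updated: d(BNZ,GOUV)=113/6
iteration 6: select BNZ,GOUV (d=113/6); attach at lengths (47/12, 11/4); label the merged cluster BGNOUVZ
final tree: ((B:11/2,(N:2,Z:2):7/2):47/12,(((G:1/2,U:1/2):19/4,O:21/4):17/12,V:20/3):11/4)
total length: 155/4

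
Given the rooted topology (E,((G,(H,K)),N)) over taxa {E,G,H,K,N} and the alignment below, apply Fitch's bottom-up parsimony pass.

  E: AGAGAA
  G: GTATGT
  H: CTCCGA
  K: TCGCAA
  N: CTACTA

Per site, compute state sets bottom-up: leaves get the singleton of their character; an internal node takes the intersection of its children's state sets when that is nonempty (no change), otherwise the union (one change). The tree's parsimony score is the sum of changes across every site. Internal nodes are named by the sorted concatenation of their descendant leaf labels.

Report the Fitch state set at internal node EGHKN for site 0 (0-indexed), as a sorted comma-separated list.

A,C

[col 0] HK: children H:{C}, K:{T} ∪→ {C,T}; cost 1
[col 0] GHK: children G:{G}, HK:{C,T} ∪→ {C,G,T}; cost 1
[col 0] GHKN: children GHK:{C,G,T}, N:{C} ∩→ {C}; cost 0
[col 0] EGHKN: children E:{A}, GHKN:{C} ∪→ {A,C}; cost 1
[col 1] HK: children H:{T}, K:{C} ∪→ {C,T}; cost 1
[col 1] GHK: children G:{T}, HK:{C,T} ∩→ {T}; cost 0
[col 1] GHKN: children GHK:{T}, N:{T} ∩→ {T}; cost 0
[col 1] EGHKN: children E:{G}, GHKN:{T} ∪→ {G,T}; cost 1
[col 2] HK: children H:{C}, K:{G} ∪→ {C,G}; cost 1
[col 2] GHK: children G:{A}, HK:{C,G} ∪→ {A,C,G}; cost 1
[col 2] GHKN: children GHK:{A,C,G}, N:{A} ∩→ {A}; cost 0
[col 2] EGHKN: children E:{A}, GHKN:{A} ∩→ {A}; cost 0
[col 3] HK: children H:{C}, K:{C} ∩→ {C}; cost 0
[col 3] GHK: children G:{T}, HK:{C} ∪→ {C,T}; cost 1
[col 3] GHKN: children GHK:{C,T}, N:{C} ∩→ {C}; cost 0
[col 3] EGHKN: children E:{G}, GHKN:{C} ∪→ {C,G}; cost 1
[col 4] HK: children H:{G}, K:{A} ∪→ {A,G}; cost 1
[col 4] GHK: children G:{G}, HK:{A,G} ∩→ {G}; cost 0
[col 4] GHKN: children GHK:{G}, N:{T} ∪→ {G,T}; cost 1
[col 4] EGHKN: children E:{A}, GHKN:{G,T} ∪→ {A,G,T}; cost 1
[col 5] HK: children H:{A}, K:{A} ∩→ {A}; cost 0
[col 5] GHK: children G:{T}, HK:{A} ∪→ {A,T}; cost 1
[col 5] GHKN: children GHK:{A,T}, N:{A} ∩→ {A}; cost 0
[col 5] EGHKN: children E:{A}, GHKN:{A} ∩→ {A}; cost 0
per-site changes: [3, 2, 2, 2, 3, 1]; total = 13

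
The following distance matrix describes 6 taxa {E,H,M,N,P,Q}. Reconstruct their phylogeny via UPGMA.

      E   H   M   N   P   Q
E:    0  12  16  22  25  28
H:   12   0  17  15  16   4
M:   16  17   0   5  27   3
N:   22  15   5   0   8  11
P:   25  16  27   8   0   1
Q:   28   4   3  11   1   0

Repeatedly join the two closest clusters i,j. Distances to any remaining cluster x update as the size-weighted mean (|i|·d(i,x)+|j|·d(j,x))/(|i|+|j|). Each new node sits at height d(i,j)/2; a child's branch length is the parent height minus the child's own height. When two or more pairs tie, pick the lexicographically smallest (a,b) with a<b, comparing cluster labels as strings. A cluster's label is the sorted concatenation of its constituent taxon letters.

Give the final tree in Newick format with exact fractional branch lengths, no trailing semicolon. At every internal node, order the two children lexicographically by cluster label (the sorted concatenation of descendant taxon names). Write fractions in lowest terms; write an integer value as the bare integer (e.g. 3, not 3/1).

(E:103/10,((H:5,(P:1/2,Q:1/2):9/2):7/4,(M:5/2,N:5/2):17/4):71/20)

step 1: merge (P,Q) at d=1; branch lengths P→1/2, Q→1/2; new cluster PQ
  updated: d(E,PQ)=53/2, d(H,PQ)=10, d(M,PQ)=15, d(N,PQ)=19/2
step 2: merge (M,N) at d=5; branch lengths M→5/2, N→5/2; new cluster MN
  updated: d(E,MN)=19, d(H,MN)=16, d(MN,PQ)=49/4
step 3: merge (H,PQ) at d=10; branch lengths H→5, PQ→9/2; new cluster HPQ
  updated: d(E,HPQ)=65/3, d(HPQ,MN)=27/2
step 4: merge (HPQ,MN) at d=27/2; branch lengths HPQ→7/4, MN→17/4; new cluster HMNPQ
  updated: d(E,HMNPQ)=103/5
step 5: merge (E,HMNPQ) at d=103/5; branch lengths E→103/10, HMNPQ→71/20; new cluster EHMNPQ
final tree: (E:103/10,((H:5,(P:1/2,Q:1/2):9/2):7/4,(M:5/2,N:5/2):17/4):71/20)
total length: 707/20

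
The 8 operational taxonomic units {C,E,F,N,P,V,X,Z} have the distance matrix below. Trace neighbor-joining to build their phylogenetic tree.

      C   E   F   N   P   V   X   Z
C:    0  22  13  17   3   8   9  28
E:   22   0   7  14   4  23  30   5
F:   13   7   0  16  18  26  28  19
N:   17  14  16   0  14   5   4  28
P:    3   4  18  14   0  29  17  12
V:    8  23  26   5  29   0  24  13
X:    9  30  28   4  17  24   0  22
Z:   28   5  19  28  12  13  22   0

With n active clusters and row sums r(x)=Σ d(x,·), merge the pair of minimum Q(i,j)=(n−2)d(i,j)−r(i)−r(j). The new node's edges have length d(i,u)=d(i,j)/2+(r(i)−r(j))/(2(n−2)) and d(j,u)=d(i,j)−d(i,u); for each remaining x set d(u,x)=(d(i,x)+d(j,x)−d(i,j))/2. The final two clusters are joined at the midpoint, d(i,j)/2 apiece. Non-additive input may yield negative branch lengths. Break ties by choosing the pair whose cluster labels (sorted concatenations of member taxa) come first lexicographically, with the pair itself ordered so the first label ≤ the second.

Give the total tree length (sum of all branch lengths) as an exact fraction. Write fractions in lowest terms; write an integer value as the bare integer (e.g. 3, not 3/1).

step 1: merge (N,X) at d=4, Q=-208; branch lengths N→-1, X→5; new cluster NX
  updated: d(C,NX)=11, d(E,NX)=20, d(F,NX)=20, d(NX,P)=27/2, d(NX,V)=25/2, d(NX,Z)=23
step 2: merge (C,V) at d=8, Q=-313/2; branch lengths C→27/20, V→133/20; new cluster CV
  updated: d(CV,E)=37/2, d(CV,F)=31/2, d(CV,NX)=31/4, d(CV,P)=12, d(CV,Z)=33/2
step 3: merge (CV,NX) at d=31/4, Q=-247/2; branch lengths CV→17/8, NX→45/8; new cluster CNVX
  updated: d(CNVX,E)=123/8, d(CNVX,F)=111/8, d(CNVX,P)=71/8, d(CNVX,Z)=127/8
step 4: merge (CNVX,F) at d=111/8, Q=-281/4; branch lengths CNVX→151/24, F→91/12; new cluster CFNVX
  updated: d(CFNVX,E)=17/4, d(CFNVX,P)=13/2, d(CFNVX,Z)=21/2
step 5: merge (CFNVX,P) at d=13/2, Q=-123/4; branch lengths CFNVX→47/16, P→57/16; new cluster CFNPVX
  updated: d(CFNPVX,E)=7/8, d(CFNPVX,Z)=8
step 6: merge (CFNPVX,E) at d=7/8, Q=-111/8; branch lengths CFNPVX→31/16, E→-17/16; new cluster CEFNPVX
  updated: d(CEFNPVX,Z)=97/16
step 7: merge (CEFNPVX,Z) at d=97/16; branch lengths CEFNPVX→97/32, Z→97/32; new cluster CEFNPVXZ
final tree: ((((((C:27/20,V:133/20):17/8,(N:-1,X:5):45/8):151/24,F:91/12):47/16,P:57/16):31/16,E:-17/16):97/32,Z:97/32)
total length: 753/16

753/16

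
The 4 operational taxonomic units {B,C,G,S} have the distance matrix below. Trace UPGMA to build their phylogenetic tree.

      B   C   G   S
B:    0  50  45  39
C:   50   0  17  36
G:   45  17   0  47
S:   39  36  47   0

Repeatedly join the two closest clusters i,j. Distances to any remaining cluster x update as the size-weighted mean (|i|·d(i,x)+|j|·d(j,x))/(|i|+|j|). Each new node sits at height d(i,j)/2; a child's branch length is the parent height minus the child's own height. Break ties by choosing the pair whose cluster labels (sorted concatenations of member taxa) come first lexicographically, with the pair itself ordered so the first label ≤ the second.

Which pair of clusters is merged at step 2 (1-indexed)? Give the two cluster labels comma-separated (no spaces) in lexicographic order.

1. join C+G (d=17) ⇒ CG; edges |C|=17/2, |G|=17/2
  updated: d(B,CG)=95/2, d(CG,S)=83/2
2. join B+S (d=39) ⇒ BS; edges |B|=39/2, |S|=39/2
  updated: d(BS,CG)=89/2
3. join BS+CG (d=89/2) ⇒ BCGS; edges |BS|=11/4, |CG|=55/4
final tree: ((B:39/2,S:39/2):11/4,(C:17/2,G:17/2):55/4)
total length: 145/2

B,S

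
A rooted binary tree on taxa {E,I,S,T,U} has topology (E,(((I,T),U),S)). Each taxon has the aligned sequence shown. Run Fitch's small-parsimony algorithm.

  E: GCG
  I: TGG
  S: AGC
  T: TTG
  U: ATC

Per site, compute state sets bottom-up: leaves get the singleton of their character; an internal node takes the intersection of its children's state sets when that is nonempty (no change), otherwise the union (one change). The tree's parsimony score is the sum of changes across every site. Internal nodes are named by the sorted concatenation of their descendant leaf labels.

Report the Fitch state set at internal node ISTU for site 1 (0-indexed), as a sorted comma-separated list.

[col 0] IT: children I:{T}, T:{T} ∩→ {T}; cost 0
[col 0] ITU: children IT:{T}, U:{A} ∪→ {A,T}; cost 1
[col 0] ISTU: children ITU:{A,T}, S:{A} ∩→ {A}; cost 0
[col 0] EISTU: children E:{G}, ISTU:{A} ∪→ {A,G}; cost 1
[col 1] IT: children I:{G}, T:{T} ∪→ {G,T}; cost 1
[col 1] ITU: children IT:{G,T}, U:{T} ∩→ {T}; cost 0
[col 1] ISTU: children ITU:{T}, S:{G} ∪→ {G,T}; cost 1
[col 1] EISTU: children E:{C}, ISTU:{G,T} ∪→ {C,G,T}; cost 1
[col 2] IT: children I:{G}, T:{G} ∩→ {G}; cost 0
[col 2] ITU: children IT:{G}, U:{C} ∪→ {C,G}; cost 1
[col 2] ISTU: children ITU:{C,G}, S:{C} ∩→ {C}; cost 0
[col 2] EISTU: children E:{G}, ISTU:{C} ∪→ {C,G}; cost 1
per-site changes: [2, 3, 2]; total = 7

G,T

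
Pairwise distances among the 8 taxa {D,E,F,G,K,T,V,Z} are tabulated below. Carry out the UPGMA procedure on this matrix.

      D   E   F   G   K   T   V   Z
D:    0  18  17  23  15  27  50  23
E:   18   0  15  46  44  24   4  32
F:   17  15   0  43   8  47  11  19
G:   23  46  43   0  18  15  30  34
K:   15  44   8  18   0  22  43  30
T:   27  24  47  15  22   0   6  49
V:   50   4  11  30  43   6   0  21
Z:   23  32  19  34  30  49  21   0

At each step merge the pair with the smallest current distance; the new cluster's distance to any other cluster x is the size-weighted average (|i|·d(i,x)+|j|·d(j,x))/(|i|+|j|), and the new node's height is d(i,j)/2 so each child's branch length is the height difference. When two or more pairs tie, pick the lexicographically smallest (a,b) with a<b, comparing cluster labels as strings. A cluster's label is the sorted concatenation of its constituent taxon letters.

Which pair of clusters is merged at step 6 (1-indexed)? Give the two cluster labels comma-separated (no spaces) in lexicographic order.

iteration 1: select E,V (d=4); attach at lengths (2, 2); label the merged cluster EV
  updated: d(D,EV)=34, d(EV,F)=13, d(EV,G)=38, d(EV,K)=87/2, d(EV,T)=15, d(EV,Z)=53/2
iteration 2: select F,K (d=8); attach at lengths (4, 4); label the merged cluster FK
  updated: d(D,FK)=16, d(EV,FK)=113/4, d(FK,G)=61/2, d(FK,T)=69/2, d(FK,Z)=49/2
iteration 3: select EV,T (d=15); attach at lengths (11/2, 15/2); label the merged cluster ETV
  updated: d(D,ETV)=95/3, d(ETV,FK)=91/3, d(ETV,G)=91/3, d(ETV,Z)=34
iteration 4: select D,FK (d=16); attach at lengths (8, 4); label the merged cluster DFK
  updated: d(DFK,ETV)=277/9, d(DFK,G)=28, d(DFK,Z)=24
iteration 5: select DFK,Z (d=24); attach at lengths (4, 12); label the merged cluster DFKZ
  updated: d(DFKZ,ETV)=379/12, d(DFKZ,G)=59/2
iteration 6: select DFKZ,G (d=59/2); attach at lengths (11/4, 59/4); label the merged cluster DFGKZ
  updated: d(DFGKZ,ETV)=94/3
iteration 7: select DFGKZ,ETV (d=94/3); attach at lengths (11/12, 49/6); label the merged cluster DEFGKTVZ
final tree: ((((D:8,(F:4,K:4):4):4,Z:12):11/4,G:59/4):11/12,((E:2,V:2):11/2,T:15/2):49/6)
total length: 955/12

DFKZ,G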